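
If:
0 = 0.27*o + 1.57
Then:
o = -5.81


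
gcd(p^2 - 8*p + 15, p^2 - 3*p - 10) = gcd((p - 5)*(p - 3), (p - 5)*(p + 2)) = p - 5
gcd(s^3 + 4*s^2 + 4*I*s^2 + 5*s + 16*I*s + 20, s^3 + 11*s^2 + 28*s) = s + 4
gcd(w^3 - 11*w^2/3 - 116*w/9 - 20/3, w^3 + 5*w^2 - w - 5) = 1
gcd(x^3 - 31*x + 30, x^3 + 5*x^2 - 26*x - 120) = x^2 + x - 30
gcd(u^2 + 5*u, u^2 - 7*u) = u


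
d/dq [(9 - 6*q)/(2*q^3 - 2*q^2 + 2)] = 3*(-2*q^3 + 2*q^2 + q*(2*q - 3)*(3*q - 2) - 2)/(2*(q^3 - q^2 + 1)^2)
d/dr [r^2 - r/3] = 2*r - 1/3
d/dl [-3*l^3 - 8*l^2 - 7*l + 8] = -9*l^2 - 16*l - 7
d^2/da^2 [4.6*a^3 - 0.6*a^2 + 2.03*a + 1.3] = 27.6*a - 1.2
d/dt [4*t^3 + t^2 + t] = 12*t^2 + 2*t + 1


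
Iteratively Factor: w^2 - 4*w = (w - 4)*(w)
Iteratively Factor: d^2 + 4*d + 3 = (d + 1)*(d + 3)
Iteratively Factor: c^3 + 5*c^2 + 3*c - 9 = (c + 3)*(c^2 + 2*c - 3) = (c + 3)^2*(c - 1)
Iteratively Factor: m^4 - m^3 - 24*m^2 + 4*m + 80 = (m + 2)*(m^3 - 3*m^2 - 18*m + 40) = (m + 2)*(m + 4)*(m^2 - 7*m + 10) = (m - 5)*(m + 2)*(m + 4)*(m - 2)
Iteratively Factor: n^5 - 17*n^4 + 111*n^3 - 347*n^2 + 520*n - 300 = (n - 5)*(n^4 - 12*n^3 + 51*n^2 - 92*n + 60) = (n - 5)^2*(n^3 - 7*n^2 + 16*n - 12) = (n - 5)^2*(n - 3)*(n^2 - 4*n + 4) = (n - 5)^2*(n - 3)*(n - 2)*(n - 2)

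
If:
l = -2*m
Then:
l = -2*m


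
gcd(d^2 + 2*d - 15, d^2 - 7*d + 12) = d - 3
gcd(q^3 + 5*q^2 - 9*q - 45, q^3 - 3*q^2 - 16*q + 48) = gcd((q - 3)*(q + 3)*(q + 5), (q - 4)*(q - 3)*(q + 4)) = q - 3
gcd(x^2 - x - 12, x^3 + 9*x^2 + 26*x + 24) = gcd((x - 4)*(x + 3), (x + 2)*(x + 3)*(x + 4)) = x + 3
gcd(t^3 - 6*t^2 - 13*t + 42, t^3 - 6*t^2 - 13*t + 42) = t^3 - 6*t^2 - 13*t + 42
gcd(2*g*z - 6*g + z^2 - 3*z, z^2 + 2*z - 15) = z - 3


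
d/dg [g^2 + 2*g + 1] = 2*g + 2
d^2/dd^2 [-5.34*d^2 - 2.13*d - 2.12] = -10.6800000000000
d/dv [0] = 0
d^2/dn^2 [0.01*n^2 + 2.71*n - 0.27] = 0.0200000000000000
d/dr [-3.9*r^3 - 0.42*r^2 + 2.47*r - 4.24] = -11.7*r^2 - 0.84*r + 2.47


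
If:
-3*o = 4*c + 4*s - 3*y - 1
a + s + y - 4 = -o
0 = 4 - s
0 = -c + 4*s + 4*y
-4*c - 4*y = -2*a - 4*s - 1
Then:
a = 111/4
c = 177/10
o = -1127/40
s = 4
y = 17/40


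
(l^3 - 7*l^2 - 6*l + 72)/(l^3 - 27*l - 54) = (l - 4)/(l + 3)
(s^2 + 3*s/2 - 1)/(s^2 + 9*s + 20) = (s^2 + 3*s/2 - 1)/(s^2 + 9*s + 20)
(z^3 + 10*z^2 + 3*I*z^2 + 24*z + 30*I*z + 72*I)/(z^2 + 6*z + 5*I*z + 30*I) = (z^2 + z*(4 + 3*I) + 12*I)/(z + 5*I)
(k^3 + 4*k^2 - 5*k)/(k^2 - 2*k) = (k^2 + 4*k - 5)/(k - 2)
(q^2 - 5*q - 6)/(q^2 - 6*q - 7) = (q - 6)/(q - 7)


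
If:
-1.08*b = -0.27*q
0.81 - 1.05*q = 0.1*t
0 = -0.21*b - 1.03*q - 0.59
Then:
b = -0.14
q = -0.55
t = 13.82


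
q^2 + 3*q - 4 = (q - 1)*(q + 4)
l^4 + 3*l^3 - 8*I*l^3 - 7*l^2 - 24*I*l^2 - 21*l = l*(l + 3)*(l - 7*I)*(l - I)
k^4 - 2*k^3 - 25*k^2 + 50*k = k*(k - 5)*(k - 2)*(k + 5)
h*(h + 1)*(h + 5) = h^3 + 6*h^2 + 5*h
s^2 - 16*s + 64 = (s - 8)^2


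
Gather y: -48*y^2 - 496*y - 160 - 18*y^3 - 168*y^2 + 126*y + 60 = -18*y^3 - 216*y^2 - 370*y - 100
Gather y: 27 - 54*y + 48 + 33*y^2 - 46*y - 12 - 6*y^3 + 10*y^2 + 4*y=-6*y^3 + 43*y^2 - 96*y + 63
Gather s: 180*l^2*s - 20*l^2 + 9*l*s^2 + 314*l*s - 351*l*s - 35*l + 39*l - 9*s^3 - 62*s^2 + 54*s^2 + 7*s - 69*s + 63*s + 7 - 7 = -20*l^2 + 4*l - 9*s^3 + s^2*(9*l - 8) + s*(180*l^2 - 37*l + 1)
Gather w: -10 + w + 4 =w - 6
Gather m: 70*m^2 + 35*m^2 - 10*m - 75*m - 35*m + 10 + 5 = 105*m^2 - 120*m + 15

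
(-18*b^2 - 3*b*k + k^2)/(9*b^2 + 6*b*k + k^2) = (-6*b + k)/(3*b + k)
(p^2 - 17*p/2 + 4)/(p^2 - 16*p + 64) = (p - 1/2)/(p - 8)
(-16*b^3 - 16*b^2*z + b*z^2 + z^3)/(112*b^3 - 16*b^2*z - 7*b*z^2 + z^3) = (b + z)/(-7*b + z)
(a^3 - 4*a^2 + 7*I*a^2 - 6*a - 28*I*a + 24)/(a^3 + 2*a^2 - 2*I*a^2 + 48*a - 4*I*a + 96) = (a^2 + a*(-4 + I) - 4*I)/(a^2 + a*(2 - 8*I) - 16*I)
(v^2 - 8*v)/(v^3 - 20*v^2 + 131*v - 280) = v/(v^2 - 12*v + 35)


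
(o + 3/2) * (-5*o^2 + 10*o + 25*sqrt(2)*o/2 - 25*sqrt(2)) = -5*o^3 + 5*o^2/2 + 25*sqrt(2)*o^2/2 - 25*sqrt(2)*o/4 + 15*o - 75*sqrt(2)/2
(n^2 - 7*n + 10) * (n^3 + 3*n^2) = n^5 - 4*n^4 - 11*n^3 + 30*n^2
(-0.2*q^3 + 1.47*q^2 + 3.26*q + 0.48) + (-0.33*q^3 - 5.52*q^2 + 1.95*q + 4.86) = -0.53*q^3 - 4.05*q^2 + 5.21*q + 5.34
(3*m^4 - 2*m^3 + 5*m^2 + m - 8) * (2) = 6*m^4 - 4*m^3 + 10*m^2 + 2*m - 16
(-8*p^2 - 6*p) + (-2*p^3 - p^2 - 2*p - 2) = -2*p^3 - 9*p^2 - 8*p - 2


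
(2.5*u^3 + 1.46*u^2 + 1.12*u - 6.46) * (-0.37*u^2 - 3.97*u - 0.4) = -0.925*u^5 - 10.4652*u^4 - 7.2106*u^3 - 2.6402*u^2 + 25.1982*u + 2.584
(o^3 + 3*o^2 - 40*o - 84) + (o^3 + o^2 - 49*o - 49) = 2*o^3 + 4*o^2 - 89*o - 133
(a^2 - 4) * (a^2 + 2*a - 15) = a^4 + 2*a^3 - 19*a^2 - 8*a + 60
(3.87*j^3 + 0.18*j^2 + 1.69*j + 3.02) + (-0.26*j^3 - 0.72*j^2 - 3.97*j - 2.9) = 3.61*j^3 - 0.54*j^2 - 2.28*j + 0.12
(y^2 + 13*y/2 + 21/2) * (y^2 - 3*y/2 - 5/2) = y^4 + 5*y^3 - 7*y^2/4 - 32*y - 105/4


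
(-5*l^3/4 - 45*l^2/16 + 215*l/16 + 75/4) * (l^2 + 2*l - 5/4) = -5*l^5/4 - 85*l^4/16 + 75*l^3/8 + 3145*l^2/64 + 1325*l/64 - 375/16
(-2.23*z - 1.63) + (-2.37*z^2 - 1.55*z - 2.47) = -2.37*z^2 - 3.78*z - 4.1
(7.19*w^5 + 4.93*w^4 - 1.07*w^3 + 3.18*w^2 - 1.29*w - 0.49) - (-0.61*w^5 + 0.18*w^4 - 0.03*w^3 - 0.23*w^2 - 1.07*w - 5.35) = 7.8*w^5 + 4.75*w^4 - 1.04*w^3 + 3.41*w^2 - 0.22*w + 4.86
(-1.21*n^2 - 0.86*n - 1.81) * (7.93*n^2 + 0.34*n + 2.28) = -9.5953*n^4 - 7.2312*n^3 - 17.4045*n^2 - 2.5762*n - 4.1268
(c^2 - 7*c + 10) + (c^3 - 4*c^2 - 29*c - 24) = c^3 - 3*c^2 - 36*c - 14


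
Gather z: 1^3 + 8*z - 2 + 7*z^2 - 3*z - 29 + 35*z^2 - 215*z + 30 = 42*z^2 - 210*z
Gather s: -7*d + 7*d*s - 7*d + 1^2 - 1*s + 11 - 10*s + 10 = -14*d + s*(7*d - 11) + 22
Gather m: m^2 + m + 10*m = m^2 + 11*m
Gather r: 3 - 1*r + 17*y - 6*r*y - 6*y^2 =r*(-6*y - 1) - 6*y^2 + 17*y + 3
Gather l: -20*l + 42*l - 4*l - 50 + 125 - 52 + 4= 18*l + 27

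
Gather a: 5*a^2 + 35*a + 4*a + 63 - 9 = 5*a^2 + 39*a + 54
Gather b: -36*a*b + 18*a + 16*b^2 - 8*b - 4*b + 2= 18*a + 16*b^2 + b*(-36*a - 12) + 2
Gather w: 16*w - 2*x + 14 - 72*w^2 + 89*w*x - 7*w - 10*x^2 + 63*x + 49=-72*w^2 + w*(89*x + 9) - 10*x^2 + 61*x + 63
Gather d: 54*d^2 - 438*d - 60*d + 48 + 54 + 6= 54*d^2 - 498*d + 108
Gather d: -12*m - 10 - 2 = -12*m - 12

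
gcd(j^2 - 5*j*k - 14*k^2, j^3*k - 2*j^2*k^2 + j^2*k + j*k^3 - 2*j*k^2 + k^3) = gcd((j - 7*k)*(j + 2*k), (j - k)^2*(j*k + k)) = 1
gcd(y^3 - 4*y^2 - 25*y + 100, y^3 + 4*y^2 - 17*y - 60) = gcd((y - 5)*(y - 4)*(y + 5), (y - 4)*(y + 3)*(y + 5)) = y^2 + y - 20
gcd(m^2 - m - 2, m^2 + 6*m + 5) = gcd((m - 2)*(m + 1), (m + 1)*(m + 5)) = m + 1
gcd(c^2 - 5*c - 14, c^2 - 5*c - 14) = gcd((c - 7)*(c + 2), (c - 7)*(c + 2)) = c^2 - 5*c - 14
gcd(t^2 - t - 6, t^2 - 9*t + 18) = t - 3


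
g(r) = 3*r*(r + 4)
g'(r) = 6*r + 12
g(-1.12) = -9.68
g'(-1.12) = 5.28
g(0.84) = 12.20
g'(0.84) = 17.04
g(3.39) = 75.16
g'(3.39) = 32.34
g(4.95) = 132.91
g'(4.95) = 41.70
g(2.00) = 36.00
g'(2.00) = 24.00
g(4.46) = 113.19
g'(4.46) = 38.76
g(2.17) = 40.17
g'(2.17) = 25.02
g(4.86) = 129.18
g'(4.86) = 41.16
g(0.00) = 0.00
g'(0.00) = 12.00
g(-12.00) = 288.00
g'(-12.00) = -60.00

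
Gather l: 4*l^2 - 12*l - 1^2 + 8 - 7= 4*l^2 - 12*l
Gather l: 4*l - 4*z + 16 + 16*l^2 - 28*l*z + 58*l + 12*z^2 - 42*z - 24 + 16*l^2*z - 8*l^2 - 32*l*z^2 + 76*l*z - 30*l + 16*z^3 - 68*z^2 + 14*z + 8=l^2*(16*z + 8) + l*(-32*z^2 + 48*z + 32) + 16*z^3 - 56*z^2 - 32*z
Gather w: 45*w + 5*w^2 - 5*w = 5*w^2 + 40*w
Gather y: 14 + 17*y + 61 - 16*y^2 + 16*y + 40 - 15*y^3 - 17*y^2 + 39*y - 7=-15*y^3 - 33*y^2 + 72*y + 108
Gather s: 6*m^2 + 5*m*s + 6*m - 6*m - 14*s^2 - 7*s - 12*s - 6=6*m^2 - 14*s^2 + s*(5*m - 19) - 6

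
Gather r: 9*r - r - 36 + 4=8*r - 32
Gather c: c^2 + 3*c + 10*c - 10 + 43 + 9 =c^2 + 13*c + 42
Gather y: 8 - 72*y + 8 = 16 - 72*y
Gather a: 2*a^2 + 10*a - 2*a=2*a^2 + 8*a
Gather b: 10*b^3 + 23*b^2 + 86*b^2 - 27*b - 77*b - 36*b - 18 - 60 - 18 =10*b^3 + 109*b^2 - 140*b - 96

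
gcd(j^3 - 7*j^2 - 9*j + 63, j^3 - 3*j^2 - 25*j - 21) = j^2 - 4*j - 21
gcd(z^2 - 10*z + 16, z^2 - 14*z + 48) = z - 8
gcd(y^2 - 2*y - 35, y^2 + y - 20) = y + 5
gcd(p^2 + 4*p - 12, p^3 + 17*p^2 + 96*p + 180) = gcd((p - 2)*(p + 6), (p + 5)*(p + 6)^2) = p + 6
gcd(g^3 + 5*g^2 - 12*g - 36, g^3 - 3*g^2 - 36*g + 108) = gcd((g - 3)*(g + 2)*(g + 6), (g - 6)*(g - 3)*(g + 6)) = g^2 + 3*g - 18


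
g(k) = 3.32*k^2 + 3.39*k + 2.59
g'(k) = 6.64*k + 3.39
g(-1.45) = 4.65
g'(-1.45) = -6.24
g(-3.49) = 31.20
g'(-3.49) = -19.78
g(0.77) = 7.17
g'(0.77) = 8.50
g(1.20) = 11.44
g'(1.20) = 11.36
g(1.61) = 16.65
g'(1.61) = 14.08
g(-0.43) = 1.75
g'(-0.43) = 0.53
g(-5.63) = 88.74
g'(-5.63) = -33.99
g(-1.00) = 2.52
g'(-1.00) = -3.25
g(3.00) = 42.64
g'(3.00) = 23.31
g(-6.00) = 101.77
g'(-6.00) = -36.45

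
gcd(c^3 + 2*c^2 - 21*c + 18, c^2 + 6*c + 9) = 1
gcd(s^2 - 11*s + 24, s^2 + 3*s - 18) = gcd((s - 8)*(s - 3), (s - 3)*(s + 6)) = s - 3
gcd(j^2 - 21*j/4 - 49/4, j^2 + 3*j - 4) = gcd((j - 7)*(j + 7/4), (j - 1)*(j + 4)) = 1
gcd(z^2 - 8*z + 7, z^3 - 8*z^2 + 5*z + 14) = z - 7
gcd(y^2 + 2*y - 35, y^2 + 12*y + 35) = y + 7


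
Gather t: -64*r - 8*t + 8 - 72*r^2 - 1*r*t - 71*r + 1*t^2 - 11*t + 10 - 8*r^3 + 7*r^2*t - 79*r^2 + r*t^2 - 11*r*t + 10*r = -8*r^3 - 151*r^2 - 125*r + t^2*(r + 1) + t*(7*r^2 - 12*r - 19) + 18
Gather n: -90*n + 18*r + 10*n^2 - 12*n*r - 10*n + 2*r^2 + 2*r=10*n^2 + n*(-12*r - 100) + 2*r^2 + 20*r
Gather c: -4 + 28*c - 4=28*c - 8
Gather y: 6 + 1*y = y + 6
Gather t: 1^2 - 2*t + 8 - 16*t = 9 - 18*t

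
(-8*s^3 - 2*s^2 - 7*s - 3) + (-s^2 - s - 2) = -8*s^3 - 3*s^2 - 8*s - 5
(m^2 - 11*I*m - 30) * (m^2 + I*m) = m^4 - 10*I*m^3 - 19*m^2 - 30*I*m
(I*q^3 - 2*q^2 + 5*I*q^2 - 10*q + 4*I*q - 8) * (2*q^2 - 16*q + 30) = 2*I*q^5 - 4*q^4 - 6*I*q^4 + 12*q^3 - 42*I*q^3 + 84*q^2 + 86*I*q^2 - 172*q + 120*I*q - 240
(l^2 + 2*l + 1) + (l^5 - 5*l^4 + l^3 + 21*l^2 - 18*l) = l^5 - 5*l^4 + l^3 + 22*l^2 - 16*l + 1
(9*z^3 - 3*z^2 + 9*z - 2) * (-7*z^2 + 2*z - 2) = -63*z^5 + 39*z^4 - 87*z^3 + 38*z^2 - 22*z + 4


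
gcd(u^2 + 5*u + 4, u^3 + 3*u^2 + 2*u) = u + 1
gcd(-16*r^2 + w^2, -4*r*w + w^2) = 4*r - w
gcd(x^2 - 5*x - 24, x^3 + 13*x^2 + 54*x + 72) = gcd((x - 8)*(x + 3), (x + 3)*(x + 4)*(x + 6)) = x + 3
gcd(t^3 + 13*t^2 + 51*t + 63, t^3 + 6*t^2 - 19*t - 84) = t^2 + 10*t + 21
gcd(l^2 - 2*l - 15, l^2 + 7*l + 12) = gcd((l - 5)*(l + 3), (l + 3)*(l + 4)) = l + 3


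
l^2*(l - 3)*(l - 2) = l^4 - 5*l^3 + 6*l^2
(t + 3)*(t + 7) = t^2 + 10*t + 21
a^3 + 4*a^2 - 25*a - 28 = (a - 4)*(a + 1)*(a + 7)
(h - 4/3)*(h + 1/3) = h^2 - h - 4/9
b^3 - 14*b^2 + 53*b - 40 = (b - 8)*(b - 5)*(b - 1)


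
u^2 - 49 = (u - 7)*(u + 7)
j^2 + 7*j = j*(j + 7)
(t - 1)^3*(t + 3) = t^4 - 6*t^2 + 8*t - 3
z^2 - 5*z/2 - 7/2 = (z - 7/2)*(z + 1)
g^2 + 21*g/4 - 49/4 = (g - 7/4)*(g + 7)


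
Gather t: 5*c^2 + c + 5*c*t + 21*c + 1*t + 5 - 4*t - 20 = 5*c^2 + 22*c + t*(5*c - 3) - 15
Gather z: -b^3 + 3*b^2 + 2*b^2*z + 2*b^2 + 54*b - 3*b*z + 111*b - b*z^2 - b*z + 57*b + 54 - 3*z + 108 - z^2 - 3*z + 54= -b^3 + 5*b^2 + 222*b + z^2*(-b - 1) + z*(2*b^2 - 4*b - 6) + 216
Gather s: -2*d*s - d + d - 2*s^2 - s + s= -2*d*s - 2*s^2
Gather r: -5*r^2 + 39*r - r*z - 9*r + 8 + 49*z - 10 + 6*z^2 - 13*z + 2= -5*r^2 + r*(30 - z) + 6*z^2 + 36*z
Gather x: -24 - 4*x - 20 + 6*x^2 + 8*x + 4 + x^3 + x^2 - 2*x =x^3 + 7*x^2 + 2*x - 40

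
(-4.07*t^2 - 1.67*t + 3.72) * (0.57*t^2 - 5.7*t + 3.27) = -2.3199*t^4 + 22.2471*t^3 - 1.6695*t^2 - 26.6649*t + 12.1644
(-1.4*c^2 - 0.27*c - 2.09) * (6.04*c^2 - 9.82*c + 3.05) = -8.456*c^4 + 12.1172*c^3 - 14.2422*c^2 + 19.7003*c - 6.3745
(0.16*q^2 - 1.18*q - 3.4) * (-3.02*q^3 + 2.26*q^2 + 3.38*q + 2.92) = -0.4832*q^5 + 3.9252*q^4 + 8.142*q^3 - 11.2052*q^2 - 14.9376*q - 9.928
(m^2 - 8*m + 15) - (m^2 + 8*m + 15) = -16*m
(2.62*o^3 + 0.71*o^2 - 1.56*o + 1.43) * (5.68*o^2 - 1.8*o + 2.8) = 14.8816*o^5 - 0.6832*o^4 - 2.8028*o^3 + 12.9184*o^2 - 6.942*o + 4.004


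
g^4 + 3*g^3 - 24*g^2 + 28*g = g*(g - 2)^2*(g + 7)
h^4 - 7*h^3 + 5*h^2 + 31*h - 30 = (h - 5)*(h - 3)*(h - 1)*(h + 2)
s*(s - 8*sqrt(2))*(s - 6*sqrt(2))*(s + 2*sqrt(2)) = s^4 - 12*sqrt(2)*s^3 + 40*s^2 + 192*sqrt(2)*s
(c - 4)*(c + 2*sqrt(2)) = c^2 - 4*c + 2*sqrt(2)*c - 8*sqrt(2)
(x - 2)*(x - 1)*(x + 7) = x^3 + 4*x^2 - 19*x + 14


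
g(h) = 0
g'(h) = 0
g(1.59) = 0.00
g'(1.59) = 0.00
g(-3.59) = 0.00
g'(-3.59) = 0.00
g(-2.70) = 0.00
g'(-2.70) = 0.00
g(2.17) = 0.00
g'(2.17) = 0.00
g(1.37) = 0.00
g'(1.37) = 0.00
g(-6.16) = 0.00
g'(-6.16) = 0.00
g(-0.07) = 0.00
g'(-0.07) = 0.00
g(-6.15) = 0.00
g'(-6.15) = 0.00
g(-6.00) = 0.00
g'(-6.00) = 0.00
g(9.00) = 0.00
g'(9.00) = 0.00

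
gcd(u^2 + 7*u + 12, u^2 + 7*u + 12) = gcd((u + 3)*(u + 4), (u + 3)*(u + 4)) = u^2 + 7*u + 12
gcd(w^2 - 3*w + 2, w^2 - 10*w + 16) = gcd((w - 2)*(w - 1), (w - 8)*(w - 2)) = w - 2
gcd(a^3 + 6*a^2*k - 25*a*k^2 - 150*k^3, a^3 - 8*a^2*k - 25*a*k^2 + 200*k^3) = a^2 - 25*k^2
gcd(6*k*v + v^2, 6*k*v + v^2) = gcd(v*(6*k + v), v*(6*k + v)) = 6*k*v + v^2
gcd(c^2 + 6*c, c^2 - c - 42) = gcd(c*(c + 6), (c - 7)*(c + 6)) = c + 6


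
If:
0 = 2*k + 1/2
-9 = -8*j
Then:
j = 9/8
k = -1/4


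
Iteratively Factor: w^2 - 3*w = (w)*(w - 3)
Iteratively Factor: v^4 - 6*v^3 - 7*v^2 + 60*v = (v - 4)*(v^3 - 2*v^2 - 15*v) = v*(v - 4)*(v^2 - 2*v - 15) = v*(v - 5)*(v - 4)*(v + 3)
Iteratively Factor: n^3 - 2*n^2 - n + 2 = (n - 2)*(n^2 - 1) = (n - 2)*(n - 1)*(n + 1)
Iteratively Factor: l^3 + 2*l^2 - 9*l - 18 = (l + 3)*(l^2 - l - 6) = (l + 2)*(l + 3)*(l - 3)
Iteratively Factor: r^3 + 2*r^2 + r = (r + 1)*(r^2 + r) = (r + 1)^2*(r)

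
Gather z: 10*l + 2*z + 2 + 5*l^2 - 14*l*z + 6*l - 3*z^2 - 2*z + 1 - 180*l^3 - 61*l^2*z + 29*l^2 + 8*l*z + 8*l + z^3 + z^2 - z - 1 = -180*l^3 + 34*l^2 + 24*l + z^3 - 2*z^2 + z*(-61*l^2 - 6*l - 1) + 2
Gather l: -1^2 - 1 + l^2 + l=l^2 + l - 2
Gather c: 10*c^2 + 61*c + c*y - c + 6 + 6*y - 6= 10*c^2 + c*(y + 60) + 6*y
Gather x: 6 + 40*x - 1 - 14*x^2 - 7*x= -14*x^2 + 33*x + 5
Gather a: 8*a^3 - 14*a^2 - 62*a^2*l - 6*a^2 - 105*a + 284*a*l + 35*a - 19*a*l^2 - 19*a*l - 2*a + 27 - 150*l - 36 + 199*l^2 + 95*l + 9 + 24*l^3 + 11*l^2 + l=8*a^3 + a^2*(-62*l - 20) + a*(-19*l^2 + 265*l - 72) + 24*l^3 + 210*l^2 - 54*l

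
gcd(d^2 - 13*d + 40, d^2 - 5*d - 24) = d - 8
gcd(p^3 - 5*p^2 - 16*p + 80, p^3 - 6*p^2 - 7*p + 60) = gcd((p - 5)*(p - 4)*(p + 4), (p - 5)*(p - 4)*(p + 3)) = p^2 - 9*p + 20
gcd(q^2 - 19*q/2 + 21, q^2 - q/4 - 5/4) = 1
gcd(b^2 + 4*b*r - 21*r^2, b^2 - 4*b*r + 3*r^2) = -b + 3*r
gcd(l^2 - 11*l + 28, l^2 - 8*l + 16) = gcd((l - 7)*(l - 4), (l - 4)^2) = l - 4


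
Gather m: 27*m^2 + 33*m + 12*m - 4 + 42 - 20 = 27*m^2 + 45*m + 18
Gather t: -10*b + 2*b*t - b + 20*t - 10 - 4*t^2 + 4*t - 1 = -11*b - 4*t^2 + t*(2*b + 24) - 11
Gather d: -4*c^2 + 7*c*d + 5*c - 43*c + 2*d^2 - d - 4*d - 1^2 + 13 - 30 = -4*c^2 - 38*c + 2*d^2 + d*(7*c - 5) - 18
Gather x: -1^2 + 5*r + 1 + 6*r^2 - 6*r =6*r^2 - r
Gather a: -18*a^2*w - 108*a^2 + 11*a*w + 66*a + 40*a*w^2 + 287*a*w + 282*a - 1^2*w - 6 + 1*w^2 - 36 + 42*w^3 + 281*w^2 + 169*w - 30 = a^2*(-18*w - 108) + a*(40*w^2 + 298*w + 348) + 42*w^3 + 282*w^2 + 168*w - 72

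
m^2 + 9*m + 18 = (m + 3)*(m + 6)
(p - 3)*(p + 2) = p^2 - p - 6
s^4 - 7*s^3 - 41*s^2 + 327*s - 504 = (s - 8)*(s - 3)^2*(s + 7)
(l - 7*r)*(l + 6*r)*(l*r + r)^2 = l^4*r^2 - l^3*r^3 + 2*l^3*r^2 - 42*l^2*r^4 - 2*l^2*r^3 + l^2*r^2 - 84*l*r^4 - l*r^3 - 42*r^4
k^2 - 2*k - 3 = (k - 3)*(k + 1)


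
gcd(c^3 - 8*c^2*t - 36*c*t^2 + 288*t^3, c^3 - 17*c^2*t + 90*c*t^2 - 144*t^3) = c^2 - 14*c*t + 48*t^2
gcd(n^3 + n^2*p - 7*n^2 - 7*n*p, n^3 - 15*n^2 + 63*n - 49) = n - 7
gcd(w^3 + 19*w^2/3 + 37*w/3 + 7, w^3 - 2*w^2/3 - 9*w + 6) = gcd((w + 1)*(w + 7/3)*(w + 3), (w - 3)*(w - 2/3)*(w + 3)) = w + 3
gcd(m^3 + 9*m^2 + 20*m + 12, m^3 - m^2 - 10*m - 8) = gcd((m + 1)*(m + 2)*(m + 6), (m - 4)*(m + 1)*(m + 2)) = m^2 + 3*m + 2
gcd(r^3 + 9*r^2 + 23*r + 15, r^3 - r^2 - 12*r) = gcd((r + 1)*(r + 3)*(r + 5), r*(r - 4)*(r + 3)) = r + 3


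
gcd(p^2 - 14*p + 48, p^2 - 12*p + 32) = p - 8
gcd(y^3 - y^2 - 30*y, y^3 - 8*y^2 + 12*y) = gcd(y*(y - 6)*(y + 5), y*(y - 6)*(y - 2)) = y^2 - 6*y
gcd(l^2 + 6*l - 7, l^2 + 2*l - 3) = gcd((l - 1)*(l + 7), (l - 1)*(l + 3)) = l - 1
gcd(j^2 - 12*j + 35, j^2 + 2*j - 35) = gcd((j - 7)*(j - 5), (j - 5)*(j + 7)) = j - 5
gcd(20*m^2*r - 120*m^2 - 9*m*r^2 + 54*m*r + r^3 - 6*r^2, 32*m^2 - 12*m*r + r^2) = -4*m + r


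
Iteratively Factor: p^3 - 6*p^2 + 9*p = (p)*(p^2 - 6*p + 9) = p*(p - 3)*(p - 3)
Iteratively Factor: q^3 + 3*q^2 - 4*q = (q)*(q^2 + 3*q - 4) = q*(q - 1)*(q + 4)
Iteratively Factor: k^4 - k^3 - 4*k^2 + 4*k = (k - 2)*(k^3 + k^2 - 2*k) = k*(k - 2)*(k^2 + k - 2) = k*(k - 2)*(k - 1)*(k + 2)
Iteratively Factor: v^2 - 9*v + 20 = (v - 5)*(v - 4)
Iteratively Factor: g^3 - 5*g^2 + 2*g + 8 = (g + 1)*(g^2 - 6*g + 8) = (g - 4)*(g + 1)*(g - 2)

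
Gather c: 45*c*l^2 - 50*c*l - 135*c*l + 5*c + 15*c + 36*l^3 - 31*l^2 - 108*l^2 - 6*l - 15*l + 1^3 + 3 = c*(45*l^2 - 185*l + 20) + 36*l^3 - 139*l^2 - 21*l + 4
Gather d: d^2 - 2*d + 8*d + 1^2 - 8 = d^2 + 6*d - 7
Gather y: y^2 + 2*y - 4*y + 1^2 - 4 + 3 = y^2 - 2*y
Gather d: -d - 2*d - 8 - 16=-3*d - 24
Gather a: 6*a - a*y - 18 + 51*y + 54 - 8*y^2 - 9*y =a*(6 - y) - 8*y^2 + 42*y + 36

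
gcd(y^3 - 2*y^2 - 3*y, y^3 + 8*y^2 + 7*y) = y^2 + y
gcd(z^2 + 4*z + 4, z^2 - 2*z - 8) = z + 2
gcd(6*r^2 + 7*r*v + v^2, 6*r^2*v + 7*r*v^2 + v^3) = 6*r^2 + 7*r*v + v^2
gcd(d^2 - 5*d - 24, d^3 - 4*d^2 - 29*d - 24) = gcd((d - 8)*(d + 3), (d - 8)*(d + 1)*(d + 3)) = d^2 - 5*d - 24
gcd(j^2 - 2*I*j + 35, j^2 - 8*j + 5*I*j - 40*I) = j + 5*I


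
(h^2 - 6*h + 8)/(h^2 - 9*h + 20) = (h - 2)/(h - 5)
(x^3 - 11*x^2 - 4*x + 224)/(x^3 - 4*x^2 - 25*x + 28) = (x - 8)/(x - 1)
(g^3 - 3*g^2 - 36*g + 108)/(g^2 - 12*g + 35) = (g^3 - 3*g^2 - 36*g + 108)/(g^2 - 12*g + 35)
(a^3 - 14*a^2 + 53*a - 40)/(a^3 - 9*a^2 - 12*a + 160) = (a - 1)/(a + 4)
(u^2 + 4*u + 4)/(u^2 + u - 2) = (u + 2)/(u - 1)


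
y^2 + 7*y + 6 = (y + 1)*(y + 6)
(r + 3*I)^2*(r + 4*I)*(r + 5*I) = r^4 + 15*I*r^3 - 83*r^2 - 201*I*r + 180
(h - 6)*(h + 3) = h^2 - 3*h - 18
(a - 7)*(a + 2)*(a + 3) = a^3 - 2*a^2 - 29*a - 42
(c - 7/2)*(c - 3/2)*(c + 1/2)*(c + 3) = c^4 - 3*c^3/2 - 43*c^2/4 + 87*c/8 + 63/8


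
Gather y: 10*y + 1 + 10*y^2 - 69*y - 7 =10*y^2 - 59*y - 6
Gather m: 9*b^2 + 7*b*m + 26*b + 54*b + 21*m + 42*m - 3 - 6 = 9*b^2 + 80*b + m*(7*b + 63) - 9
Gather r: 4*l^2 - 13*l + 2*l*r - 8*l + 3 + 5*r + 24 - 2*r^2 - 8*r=4*l^2 - 21*l - 2*r^2 + r*(2*l - 3) + 27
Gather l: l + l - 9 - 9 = 2*l - 18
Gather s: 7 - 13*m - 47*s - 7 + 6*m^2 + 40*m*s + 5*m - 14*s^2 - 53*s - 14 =6*m^2 - 8*m - 14*s^2 + s*(40*m - 100) - 14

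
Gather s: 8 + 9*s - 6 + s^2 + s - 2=s^2 + 10*s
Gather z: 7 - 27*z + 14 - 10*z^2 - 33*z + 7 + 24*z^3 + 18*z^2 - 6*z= 24*z^3 + 8*z^2 - 66*z + 28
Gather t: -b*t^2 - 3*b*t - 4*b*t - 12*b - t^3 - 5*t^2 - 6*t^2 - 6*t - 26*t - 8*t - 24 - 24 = -12*b - t^3 + t^2*(-b - 11) + t*(-7*b - 40) - 48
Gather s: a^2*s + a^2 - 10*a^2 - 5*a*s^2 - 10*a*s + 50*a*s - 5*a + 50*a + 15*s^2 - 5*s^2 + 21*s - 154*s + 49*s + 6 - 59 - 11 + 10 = -9*a^2 + 45*a + s^2*(10 - 5*a) + s*(a^2 + 40*a - 84) - 54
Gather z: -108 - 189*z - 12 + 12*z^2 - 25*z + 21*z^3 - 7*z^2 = 21*z^3 + 5*z^2 - 214*z - 120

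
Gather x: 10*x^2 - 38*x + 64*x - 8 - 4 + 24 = 10*x^2 + 26*x + 12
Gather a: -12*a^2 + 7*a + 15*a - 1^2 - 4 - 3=-12*a^2 + 22*a - 8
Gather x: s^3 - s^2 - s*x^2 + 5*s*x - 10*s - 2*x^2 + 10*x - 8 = s^3 - s^2 - 10*s + x^2*(-s - 2) + x*(5*s + 10) - 8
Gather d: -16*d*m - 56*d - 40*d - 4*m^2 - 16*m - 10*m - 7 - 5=d*(-16*m - 96) - 4*m^2 - 26*m - 12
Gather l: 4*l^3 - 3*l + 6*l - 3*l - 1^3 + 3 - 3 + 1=4*l^3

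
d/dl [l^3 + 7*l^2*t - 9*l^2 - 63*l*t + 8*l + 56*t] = 3*l^2 + 14*l*t - 18*l - 63*t + 8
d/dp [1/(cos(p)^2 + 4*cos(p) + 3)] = 2*(cos(p) + 2)*sin(p)/(cos(p)^2 + 4*cos(p) + 3)^2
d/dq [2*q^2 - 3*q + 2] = 4*q - 3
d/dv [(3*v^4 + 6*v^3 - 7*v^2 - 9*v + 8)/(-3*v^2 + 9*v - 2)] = (-18*v^5 + 63*v^4 + 84*v^3 - 126*v^2 + 76*v - 54)/(9*v^4 - 54*v^3 + 93*v^2 - 36*v + 4)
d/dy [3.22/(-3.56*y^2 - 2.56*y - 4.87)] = (22.9264*y + 8.2432)/(3.56*y^2 + 2.56*y + 4.87)^2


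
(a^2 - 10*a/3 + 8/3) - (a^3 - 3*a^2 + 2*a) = -a^3 + 4*a^2 - 16*a/3 + 8/3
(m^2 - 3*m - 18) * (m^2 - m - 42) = m^4 - 4*m^3 - 57*m^2 + 144*m + 756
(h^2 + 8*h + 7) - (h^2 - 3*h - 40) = 11*h + 47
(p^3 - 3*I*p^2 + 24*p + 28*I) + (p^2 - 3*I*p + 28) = p^3 + p^2 - 3*I*p^2 + 24*p - 3*I*p + 28 + 28*I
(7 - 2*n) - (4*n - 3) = 10 - 6*n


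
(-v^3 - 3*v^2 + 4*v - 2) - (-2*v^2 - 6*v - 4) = -v^3 - v^2 + 10*v + 2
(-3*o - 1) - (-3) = 2 - 3*o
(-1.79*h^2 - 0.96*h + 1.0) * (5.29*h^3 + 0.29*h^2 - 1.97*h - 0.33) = -9.4691*h^5 - 5.5975*h^4 + 8.5379*h^3 + 2.7719*h^2 - 1.6532*h - 0.33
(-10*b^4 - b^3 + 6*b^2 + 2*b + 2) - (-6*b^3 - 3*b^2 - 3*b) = -10*b^4 + 5*b^3 + 9*b^2 + 5*b + 2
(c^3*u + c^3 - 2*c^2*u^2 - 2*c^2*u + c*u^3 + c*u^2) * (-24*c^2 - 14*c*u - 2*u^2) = -24*c^5*u - 24*c^5 + 34*c^4*u^2 + 34*c^4*u + 2*c^3*u^3 + 2*c^3*u^2 - 10*c^2*u^4 - 10*c^2*u^3 - 2*c*u^5 - 2*c*u^4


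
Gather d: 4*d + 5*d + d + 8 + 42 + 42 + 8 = 10*d + 100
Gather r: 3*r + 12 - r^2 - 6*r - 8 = -r^2 - 3*r + 4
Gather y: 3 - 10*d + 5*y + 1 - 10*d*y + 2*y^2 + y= -10*d + 2*y^2 + y*(6 - 10*d) + 4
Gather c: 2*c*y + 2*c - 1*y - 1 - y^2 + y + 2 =c*(2*y + 2) - y^2 + 1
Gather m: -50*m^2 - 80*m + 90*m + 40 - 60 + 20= -50*m^2 + 10*m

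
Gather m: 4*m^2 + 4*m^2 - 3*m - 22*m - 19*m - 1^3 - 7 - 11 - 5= 8*m^2 - 44*m - 24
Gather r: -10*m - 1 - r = -10*m - r - 1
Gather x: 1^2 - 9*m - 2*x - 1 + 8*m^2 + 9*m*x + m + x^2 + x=8*m^2 - 8*m + x^2 + x*(9*m - 1)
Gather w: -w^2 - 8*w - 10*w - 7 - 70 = -w^2 - 18*w - 77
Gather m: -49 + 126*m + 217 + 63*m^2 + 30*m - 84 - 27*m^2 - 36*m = 36*m^2 + 120*m + 84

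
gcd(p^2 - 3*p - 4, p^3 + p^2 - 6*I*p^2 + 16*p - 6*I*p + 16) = p + 1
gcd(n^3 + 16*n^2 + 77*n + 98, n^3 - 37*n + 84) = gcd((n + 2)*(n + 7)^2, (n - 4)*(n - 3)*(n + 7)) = n + 7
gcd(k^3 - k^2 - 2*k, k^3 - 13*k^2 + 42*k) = k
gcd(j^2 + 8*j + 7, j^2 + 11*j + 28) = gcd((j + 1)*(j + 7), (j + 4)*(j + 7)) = j + 7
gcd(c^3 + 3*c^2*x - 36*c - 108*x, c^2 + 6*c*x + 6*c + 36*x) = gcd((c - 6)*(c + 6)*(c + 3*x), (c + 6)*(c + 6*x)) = c + 6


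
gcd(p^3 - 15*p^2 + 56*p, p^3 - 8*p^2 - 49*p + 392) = p^2 - 15*p + 56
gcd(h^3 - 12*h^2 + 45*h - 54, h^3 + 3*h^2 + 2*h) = 1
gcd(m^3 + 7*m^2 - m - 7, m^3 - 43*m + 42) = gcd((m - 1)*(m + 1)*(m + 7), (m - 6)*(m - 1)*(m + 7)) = m^2 + 6*m - 7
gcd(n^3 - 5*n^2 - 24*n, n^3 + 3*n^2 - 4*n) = n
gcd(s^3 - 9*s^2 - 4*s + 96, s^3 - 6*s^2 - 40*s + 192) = s^2 - 12*s + 32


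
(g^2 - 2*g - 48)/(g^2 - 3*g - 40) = (g + 6)/(g + 5)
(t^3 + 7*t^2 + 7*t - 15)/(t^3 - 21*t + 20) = (t + 3)/(t - 4)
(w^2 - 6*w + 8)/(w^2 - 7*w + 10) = (w - 4)/(w - 5)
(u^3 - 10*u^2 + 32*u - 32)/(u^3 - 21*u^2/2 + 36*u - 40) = 2*(u - 2)/(2*u - 5)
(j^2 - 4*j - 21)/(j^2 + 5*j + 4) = (j^2 - 4*j - 21)/(j^2 + 5*j + 4)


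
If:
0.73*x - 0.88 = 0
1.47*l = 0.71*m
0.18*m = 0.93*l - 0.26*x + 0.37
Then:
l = -0.10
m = -0.21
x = 1.21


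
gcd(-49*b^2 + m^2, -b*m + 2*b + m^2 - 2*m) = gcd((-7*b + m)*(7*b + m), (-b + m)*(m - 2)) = 1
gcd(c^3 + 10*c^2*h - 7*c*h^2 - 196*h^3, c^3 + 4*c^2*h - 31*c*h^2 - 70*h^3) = c + 7*h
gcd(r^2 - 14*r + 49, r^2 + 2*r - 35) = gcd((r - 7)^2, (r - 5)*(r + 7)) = 1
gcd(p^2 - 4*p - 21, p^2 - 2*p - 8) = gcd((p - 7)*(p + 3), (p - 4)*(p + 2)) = 1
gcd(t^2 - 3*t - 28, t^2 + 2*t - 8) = t + 4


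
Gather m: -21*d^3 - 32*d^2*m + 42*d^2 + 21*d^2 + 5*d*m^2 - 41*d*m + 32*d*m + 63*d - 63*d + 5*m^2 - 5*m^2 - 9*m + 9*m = -21*d^3 + 63*d^2 + 5*d*m^2 + m*(-32*d^2 - 9*d)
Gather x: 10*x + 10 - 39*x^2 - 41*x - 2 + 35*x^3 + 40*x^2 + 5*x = 35*x^3 + x^2 - 26*x + 8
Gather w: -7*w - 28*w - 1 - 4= -35*w - 5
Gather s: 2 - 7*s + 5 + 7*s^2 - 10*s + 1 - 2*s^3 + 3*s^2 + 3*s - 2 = -2*s^3 + 10*s^2 - 14*s + 6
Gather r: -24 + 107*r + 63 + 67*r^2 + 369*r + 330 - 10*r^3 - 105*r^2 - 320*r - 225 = -10*r^3 - 38*r^2 + 156*r + 144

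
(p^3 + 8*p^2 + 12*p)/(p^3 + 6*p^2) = (p + 2)/p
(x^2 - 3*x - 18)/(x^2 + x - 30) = (x^2 - 3*x - 18)/(x^2 + x - 30)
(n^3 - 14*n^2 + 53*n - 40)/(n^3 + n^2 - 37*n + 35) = (n - 8)/(n + 7)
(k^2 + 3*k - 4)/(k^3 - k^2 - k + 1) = (k + 4)/(k^2 - 1)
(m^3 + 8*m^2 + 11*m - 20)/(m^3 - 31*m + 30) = (m^2 + 9*m + 20)/(m^2 + m - 30)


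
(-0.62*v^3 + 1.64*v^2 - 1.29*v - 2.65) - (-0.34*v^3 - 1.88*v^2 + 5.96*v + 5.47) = -0.28*v^3 + 3.52*v^2 - 7.25*v - 8.12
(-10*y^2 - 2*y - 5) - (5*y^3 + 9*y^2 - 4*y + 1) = -5*y^3 - 19*y^2 + 2*y - 6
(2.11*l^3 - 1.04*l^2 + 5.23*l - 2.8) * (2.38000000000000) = 5.0218*l^3 - 2.4752*l^2 + 12.4474*l - 6.664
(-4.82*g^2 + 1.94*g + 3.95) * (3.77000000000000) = -18.1714*g^2 + 7.3138*g + 14.8915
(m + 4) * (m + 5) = m^2 + 9*m + 20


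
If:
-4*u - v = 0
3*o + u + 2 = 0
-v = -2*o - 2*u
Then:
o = -3/4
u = 1/4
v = -1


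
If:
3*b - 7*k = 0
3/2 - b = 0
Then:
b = 3/2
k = 9/14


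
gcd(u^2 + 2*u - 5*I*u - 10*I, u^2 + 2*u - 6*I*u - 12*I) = u + 2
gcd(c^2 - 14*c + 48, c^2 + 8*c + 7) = 1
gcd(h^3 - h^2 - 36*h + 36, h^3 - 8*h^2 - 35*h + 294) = h + 6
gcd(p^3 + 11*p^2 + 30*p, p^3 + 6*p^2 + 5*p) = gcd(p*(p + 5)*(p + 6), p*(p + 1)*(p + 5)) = p^2 + 5*p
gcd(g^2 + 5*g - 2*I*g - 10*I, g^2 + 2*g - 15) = g + 5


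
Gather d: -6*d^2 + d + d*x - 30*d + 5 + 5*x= -6*d^2 + d*(x - 29) + 5*x + 5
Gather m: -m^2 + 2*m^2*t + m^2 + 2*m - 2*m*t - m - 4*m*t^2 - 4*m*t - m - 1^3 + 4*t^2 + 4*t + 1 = 2*m^2*t + m*(-4*t^2 - 6*t) + 4*t^2 + 4*t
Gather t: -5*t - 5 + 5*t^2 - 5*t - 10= 5*t^2 - 10*t - 15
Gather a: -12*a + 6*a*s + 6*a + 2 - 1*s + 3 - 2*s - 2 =a*(6*s - 6) - 3*s + 3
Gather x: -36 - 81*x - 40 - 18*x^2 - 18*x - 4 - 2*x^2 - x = -20*x^2 - 100*x - 80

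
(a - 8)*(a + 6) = a^2 - 2*a - 48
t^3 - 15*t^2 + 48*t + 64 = (t - 8)^2*(t + 1)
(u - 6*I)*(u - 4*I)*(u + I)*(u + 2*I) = u^4 - 7*I*u^3 + 4*u^2 - 52*I*u + 48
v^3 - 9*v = v*(v - 3)*(v + 3)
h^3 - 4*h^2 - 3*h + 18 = (h - 3)^2*(h + 2)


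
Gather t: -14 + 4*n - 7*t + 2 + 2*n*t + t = 4*n + t*(2*n - 6) - 12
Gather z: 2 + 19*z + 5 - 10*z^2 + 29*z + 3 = -10*z^2 + 48*z + 10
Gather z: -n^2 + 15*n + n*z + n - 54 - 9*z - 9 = -n^2 + 16*n + z*(n - 9) - 63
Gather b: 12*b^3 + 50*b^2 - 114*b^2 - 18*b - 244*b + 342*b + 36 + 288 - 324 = 12*b^3 - 64*b^2 + 80*b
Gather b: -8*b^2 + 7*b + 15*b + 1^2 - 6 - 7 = -8*b^2 + 22*b - 12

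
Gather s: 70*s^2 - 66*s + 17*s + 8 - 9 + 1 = 70*s^2 - 49*s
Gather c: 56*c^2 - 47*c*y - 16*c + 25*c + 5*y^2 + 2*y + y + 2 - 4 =56*c^2 + c*(9 - 47*y) + 5*y^2 + 3*y - 2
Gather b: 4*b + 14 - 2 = 4*b + 12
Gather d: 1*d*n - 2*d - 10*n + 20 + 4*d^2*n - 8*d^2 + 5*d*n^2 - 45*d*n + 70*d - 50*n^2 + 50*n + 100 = d^2*(4*n - 8) + d*(5*n^2 - 44*n + 68) - 50*n^2 + 40*n + 120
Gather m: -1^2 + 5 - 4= 0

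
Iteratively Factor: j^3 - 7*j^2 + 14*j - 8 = (j - 2)*(j^2 - 5*j + 4) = (j - 2)*(j - 1)*(j - 4)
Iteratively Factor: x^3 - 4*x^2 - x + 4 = (x + 1)*(x^2 - 5*x + 4) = (x - 4)*(x + 1)*(x - 1)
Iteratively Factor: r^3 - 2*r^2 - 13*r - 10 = (r - 5)*(r^2 + 3*r + 2) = (r - 5)*(r + 2)*(r + 1)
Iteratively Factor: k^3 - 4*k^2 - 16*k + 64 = (k + 4)*(k^2 - 8*k + 16) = (k - 4)*(k + 4)*(k - 4)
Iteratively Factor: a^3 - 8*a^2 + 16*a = (a - 4)*(a^2 - 4*a) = (a - 4)^2*(a)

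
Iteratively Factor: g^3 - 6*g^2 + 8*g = (g - 2)*(g^2 - 4*g) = g*(g - 2)*(g - 4)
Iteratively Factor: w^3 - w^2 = (w - 1)*(w^2) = w*(w - 1)*(w)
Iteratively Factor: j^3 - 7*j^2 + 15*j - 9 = (j - 3)*(j^2 - 4*j + 3) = (j - 3)^2*(j - 1)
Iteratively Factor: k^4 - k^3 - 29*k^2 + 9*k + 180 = (k + 4)*(k^3 - 5*k^2 - 9*k + 45) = (k + 3)*(k + 4)*(k^2 - 8*k + 15) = (k - 3)*(k + 3)*(k + 4)*(k - 5)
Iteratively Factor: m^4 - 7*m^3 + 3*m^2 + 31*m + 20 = (m - 4)*(m^3 - 3*m^2 - 9*m - 5) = (m - 4)*(m + 1)*(m^2 - 4*m - 5) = (m - 4)*(m + 1)^2*(m - 5)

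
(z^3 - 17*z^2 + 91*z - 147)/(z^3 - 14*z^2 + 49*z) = (z - 3)/z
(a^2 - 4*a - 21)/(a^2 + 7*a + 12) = (a - 7)/(a + 4)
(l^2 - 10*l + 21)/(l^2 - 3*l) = (l - 7)/l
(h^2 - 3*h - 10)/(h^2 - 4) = (h - 5)/(h - 2)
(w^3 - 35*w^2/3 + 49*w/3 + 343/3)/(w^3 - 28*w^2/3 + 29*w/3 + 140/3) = (3*w^2 - 14*w - 49)/(3*w^2 - 7*w - 20)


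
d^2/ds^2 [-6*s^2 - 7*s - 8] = -12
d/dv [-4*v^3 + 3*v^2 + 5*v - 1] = -12*v^2 + 6*v + 5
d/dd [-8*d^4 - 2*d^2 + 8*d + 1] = -32*d^3 - 4*d + 8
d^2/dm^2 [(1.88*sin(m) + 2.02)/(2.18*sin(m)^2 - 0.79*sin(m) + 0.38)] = (-8.93451199999999*sin(m)^5 - 41.637128*sin(m)^4 + 37.649908*sin(m)^3 + 62.467502*sin(m)^2 - 31.095292*sin(m) + 0.303380000000002)/(10.360232*sin(m)^6 - 11.263188*sin(m)^5 + 9.49935*sin(m)^4 - 4.419655*sin(m)^3 + 1.65585*sin(m)^2 - 0.342228*sin(m) + 0.054872)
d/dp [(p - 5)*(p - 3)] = 2*p - 8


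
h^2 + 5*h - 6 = (h - 1)*(h + 6)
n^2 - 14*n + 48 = (n - 8)*(n - 6)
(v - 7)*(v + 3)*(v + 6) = v^3 + 2*v^2 - 45*v - 126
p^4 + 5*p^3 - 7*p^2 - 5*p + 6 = (p - 1)^2*(p + 1)*(p + 6)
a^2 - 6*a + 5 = (a - 5)*(a - 1)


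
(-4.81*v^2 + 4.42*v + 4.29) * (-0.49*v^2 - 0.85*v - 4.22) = 2.3569*v^4 + 1.9227*v^3 + 14.4391*v^2 - 22.2989*v - 18.1038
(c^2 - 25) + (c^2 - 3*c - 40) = 2*c^2 - 3*c - 65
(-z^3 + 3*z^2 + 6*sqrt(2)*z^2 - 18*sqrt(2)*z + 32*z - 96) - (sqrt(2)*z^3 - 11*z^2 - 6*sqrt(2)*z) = -sqrt(2)*z^3 - z^3 + 6*sqrt(2)*z^2 + 14*z^2 - 12*sqrt(2)*z + 32*z - 96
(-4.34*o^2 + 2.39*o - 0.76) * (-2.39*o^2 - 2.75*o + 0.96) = 10.3726*o^4 + 6.2229*o^3 - 8.9225*o^2 + 4.3844*o - 0.7296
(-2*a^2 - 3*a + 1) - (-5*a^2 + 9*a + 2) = 3*a^2 - 12*a - 1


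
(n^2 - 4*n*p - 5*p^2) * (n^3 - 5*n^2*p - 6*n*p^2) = n^5 - 9*n^4*p + 9*n^3*p^2 + 49*n^2*p^3 + 30*n*p^4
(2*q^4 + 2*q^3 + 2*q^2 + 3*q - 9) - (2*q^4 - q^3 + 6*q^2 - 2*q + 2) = 3*q^3 - 4*q^2 + 5*q - 11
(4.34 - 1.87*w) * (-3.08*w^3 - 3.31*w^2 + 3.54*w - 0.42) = 5.7596*w^4 - 7.1775*w^3 - 20.9852*w^2 + 16.149*w - 1.8228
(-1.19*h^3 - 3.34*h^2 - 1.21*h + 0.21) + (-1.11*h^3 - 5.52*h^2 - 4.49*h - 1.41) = -2.3*h^3 - 8.86*h^2 - 5.7*h - 1.2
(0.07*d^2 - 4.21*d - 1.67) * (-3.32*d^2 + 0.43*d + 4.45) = -0.2324*d^4 + 14.0073*d^3 + 4.0456*d^2 - 19.4526*d - 7.4315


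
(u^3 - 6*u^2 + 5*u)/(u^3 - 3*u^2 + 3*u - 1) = u*(u - 5)/(u^2 - 2*u + 1)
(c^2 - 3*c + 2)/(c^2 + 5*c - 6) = (c - 2)/(c + 6)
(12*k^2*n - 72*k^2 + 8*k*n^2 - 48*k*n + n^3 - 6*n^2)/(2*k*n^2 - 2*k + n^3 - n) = (6*k*n - 36*k + n^2 - 6*n)/(n^2 - 1)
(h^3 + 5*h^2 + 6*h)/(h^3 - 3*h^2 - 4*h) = (h^2 + 5*h + 6)/(h^2 - 3*h - 4)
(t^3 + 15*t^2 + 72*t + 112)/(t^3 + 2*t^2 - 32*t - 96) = (t + 7)/(t - 6)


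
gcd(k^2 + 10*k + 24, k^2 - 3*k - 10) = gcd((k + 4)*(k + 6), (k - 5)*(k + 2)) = 1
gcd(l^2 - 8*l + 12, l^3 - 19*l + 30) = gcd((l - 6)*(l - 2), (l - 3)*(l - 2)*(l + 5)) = l - 2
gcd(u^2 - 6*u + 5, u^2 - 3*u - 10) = u - 5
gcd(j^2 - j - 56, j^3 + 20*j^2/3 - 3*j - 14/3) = j + 7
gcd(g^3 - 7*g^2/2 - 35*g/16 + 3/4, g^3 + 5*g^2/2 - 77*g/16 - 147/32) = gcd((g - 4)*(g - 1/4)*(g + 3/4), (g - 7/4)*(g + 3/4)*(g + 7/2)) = g + 3/4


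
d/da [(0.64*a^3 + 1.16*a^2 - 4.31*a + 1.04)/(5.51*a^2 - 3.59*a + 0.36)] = (3.5264*a^4 - 4.5952*a^3 + 20.2749*a^2 - 10.6256*a + 2.182)/(30.3601*a^4 - 39.5618*a^3 + 16.8553*a^2 - 2.5848*a + 0.1296)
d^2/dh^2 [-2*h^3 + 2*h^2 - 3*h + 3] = 4 - 12*h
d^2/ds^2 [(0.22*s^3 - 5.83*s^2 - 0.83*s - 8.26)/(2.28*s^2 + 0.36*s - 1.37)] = (-2.8421709430404e-14*s^4 + 2.372592*s^3 - 367.547256*s^2 - 53.756868*s - 76.44623)/(11.852352*s^6 + 5.614272*s^5 - 20.47896*s^4 - 6.70032*s^3 + 12.30534*s^2 + 2.027052*s - 2.571353)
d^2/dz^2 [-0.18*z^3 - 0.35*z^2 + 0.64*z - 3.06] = -1.08*z - 0.7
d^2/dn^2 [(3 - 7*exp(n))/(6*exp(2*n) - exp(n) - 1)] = (-252*exp(4*n) + 390*exp(3*n) - 306*exp(2*n) + 82*exp(n) - 10)*exp(n)/(216*exp(6*n) - 108*exp(5*n) - 90*exp(4*n) + 35*exp(3*n) + 15*exp(2*n) - 3*exp(n) - 1)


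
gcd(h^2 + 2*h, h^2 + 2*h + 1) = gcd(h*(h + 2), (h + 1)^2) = 1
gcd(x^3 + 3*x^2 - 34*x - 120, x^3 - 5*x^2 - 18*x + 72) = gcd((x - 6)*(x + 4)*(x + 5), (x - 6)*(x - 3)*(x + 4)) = x^2 - 2*x - 24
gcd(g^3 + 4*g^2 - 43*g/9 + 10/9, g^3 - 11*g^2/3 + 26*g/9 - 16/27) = g^2 - g + 2/9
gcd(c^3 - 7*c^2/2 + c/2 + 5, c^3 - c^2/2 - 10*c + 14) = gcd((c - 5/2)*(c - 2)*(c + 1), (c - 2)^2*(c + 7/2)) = c - 2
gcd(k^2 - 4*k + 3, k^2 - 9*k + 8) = k - 1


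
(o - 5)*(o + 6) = o^2 + o - 30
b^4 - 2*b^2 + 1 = (b - 1)^2*(b + 1)^2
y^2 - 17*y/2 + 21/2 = (y - 7)*(y - 3/2)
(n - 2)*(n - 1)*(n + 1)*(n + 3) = n^4 + n^3 - 7*n^2 - n + 6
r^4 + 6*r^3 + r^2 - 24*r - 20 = (r - 2)*(r + 1)*(r + 2)*(r + 5)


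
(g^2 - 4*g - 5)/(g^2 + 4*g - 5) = (g^2 - 4*g - 5)/(g^2 + 4*g - 5)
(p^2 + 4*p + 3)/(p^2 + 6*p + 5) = (p + 3)/(p + 5)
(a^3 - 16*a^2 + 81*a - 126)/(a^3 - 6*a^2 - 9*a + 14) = (a^2 - 9*a + 18)/(a^2 + a - 2)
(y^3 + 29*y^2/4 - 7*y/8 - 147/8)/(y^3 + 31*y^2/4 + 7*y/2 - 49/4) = (y - 3/2)/(y - 1)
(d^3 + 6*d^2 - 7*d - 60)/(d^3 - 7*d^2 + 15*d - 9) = (d^2 + 9*d + 20)/(d^2 - 4*d + 3)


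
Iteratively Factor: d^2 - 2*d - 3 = (d + 1)*(d - 3)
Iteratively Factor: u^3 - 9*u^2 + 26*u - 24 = (u - 4)*(u^2 - 5*u + 6) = (u - 4)*(u - 3)*(u - 2)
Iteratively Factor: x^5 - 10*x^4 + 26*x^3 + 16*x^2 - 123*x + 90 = (x - 1)*(x^4 - 9*x^3 + 17*x^2 + 33*x - 90) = (x - 1)*(x + 2)*(x^3 - 11*x^2 + 39*x - 45) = (x - 3)*(x - 1)*(x + 2)*(x^2 - 8*x + 15) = (x - 5)*(x - 3)*(x - 1)*(x + 2)*(x - 3)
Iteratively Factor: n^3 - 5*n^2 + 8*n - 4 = (n - 2)*(n^2 - 3*n + 2) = (n - 2)^2*(n - 1)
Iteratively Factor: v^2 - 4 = (v + 2)*(v - 2)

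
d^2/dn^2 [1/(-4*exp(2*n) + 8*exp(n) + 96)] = (4*(1 - exp(n))^2*exp(n) + (2*exp(n) - 1)*(-exp(2*n) + 2*exp(n) + 24))*exp(n)/(2*(-exp(2*n) + 2*exp(n) + 24)^3)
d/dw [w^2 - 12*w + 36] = 2*w - 12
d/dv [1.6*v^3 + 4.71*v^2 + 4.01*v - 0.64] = 4.8*v^2 + 9.42*v + 4.01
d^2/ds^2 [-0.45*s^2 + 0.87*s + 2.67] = -0.900000000000000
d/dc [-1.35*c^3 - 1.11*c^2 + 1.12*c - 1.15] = -4.05*c^2 - 2.22*c + 1.12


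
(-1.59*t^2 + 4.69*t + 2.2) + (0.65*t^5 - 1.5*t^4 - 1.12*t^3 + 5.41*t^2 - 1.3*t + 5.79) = 0.65*t^5 - 1.5*t^4 - 1.12*t^3 + 3.82*t^2 + 3.39*t + 7.99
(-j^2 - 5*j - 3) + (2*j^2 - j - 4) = j^2 - 6*j - 7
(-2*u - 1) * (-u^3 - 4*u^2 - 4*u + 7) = 2*u^4 + 9*u^3 + 12*u^2 - 10*u - 7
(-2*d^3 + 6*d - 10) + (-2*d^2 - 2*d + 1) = -2*d^3 - 2*d^2 + 4*d - 9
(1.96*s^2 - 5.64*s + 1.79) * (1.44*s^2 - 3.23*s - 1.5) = 2.8224*s^4 - 14.4524*s^3 + 17.8548*s^2 + 2.6783*s - 2.685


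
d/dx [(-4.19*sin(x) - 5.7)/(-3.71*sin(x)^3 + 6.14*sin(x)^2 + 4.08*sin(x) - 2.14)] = (-31.0898*sin(x)^3 - 37.7144*sin(x)^2 + 69.996*sin(x) + 32.2226)*cos(x)/(13.7641*sin(x)^6 - 45.5588*sin(x)^5 + 7.42599999999999*sin(x)^4 + 65.9812*sin(x)^3 - 9.6328*sin(x)^2 - 17.4624*sin(x) + 4.5796)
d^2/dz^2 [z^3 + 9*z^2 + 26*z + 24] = 6*z + 18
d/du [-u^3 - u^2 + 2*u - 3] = -3*u^2 - 2*u + 2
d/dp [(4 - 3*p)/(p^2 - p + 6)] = (-3*p^2 + 3*p + (2*p - 1)*(3*p - 4) - 18)/(p^2 - p + 6)^2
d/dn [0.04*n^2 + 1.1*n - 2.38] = 0.08*n + 1.1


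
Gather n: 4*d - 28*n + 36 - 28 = 4*d - 28*n + 8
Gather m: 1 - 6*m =1 - 6*m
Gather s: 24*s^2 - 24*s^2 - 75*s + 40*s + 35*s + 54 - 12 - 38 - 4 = 0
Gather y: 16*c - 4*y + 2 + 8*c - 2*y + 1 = 24*c - 6*y + 3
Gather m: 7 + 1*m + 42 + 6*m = 7*m + 49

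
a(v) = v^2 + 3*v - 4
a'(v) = 2*v + 3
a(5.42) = 41.64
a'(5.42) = 13.84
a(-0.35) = -4.93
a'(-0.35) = 2.30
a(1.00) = 0.00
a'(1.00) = 5.00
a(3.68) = 20.58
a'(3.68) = 10.36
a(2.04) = 6.28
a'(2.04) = 7.08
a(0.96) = -0.20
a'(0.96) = 4.92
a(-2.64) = -4.95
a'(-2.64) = -2.28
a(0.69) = -1.45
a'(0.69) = 4.38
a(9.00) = 104.00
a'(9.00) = 21.00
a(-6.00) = 14.00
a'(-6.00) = -9.00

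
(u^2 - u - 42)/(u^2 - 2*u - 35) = (u + 6)/(u + 5)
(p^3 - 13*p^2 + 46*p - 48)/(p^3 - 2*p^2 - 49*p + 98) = (p^2 - 11*p + 24)/(p^2 - 49)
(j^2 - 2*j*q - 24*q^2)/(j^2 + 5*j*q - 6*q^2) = (j^2 - 2*j*q - 24*q^2)/(j^2 + 5*j*q - 6*q^2)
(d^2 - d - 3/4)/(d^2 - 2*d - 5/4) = (2*d - 3)/(2*d - 5)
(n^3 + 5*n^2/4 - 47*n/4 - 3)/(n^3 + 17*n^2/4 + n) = (n - 3)/n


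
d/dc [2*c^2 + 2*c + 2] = 4*c + 2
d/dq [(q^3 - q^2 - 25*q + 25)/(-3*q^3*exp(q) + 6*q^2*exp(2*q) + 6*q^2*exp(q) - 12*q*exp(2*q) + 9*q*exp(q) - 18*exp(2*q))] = ((-3*q^2 + 2*q + 25)*(q^3 - 2*q^2*exp(q) - 2*q^2 + 4*q*exp(q) - 3*q + 6*exp(q)) + (q^3 - q^2 - 25*q + 25)*(q^3 - 4*q^2*exp(q) + q^2 + 4*q*exp(q) - 7*q + 16*exp(q) - 3))*exp(-q)/(3*(q^3 - 2*q^2*exp(q) - 2*q^2 + 4*q*exp(q) - 3*q + 6*exp(q))^2)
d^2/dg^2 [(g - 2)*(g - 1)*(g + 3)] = 6*g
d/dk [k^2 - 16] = 2*k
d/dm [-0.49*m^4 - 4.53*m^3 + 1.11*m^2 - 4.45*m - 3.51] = -1.96*m^3 - 13.59*m^2 + 2.22*m - 4.45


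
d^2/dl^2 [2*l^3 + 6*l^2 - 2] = 12*l + 12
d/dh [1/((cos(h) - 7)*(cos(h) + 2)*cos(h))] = (3*sin(h) - 14*sin(h)/cos(h)^2 - 10*tan(h))/((cos(h) - 7)^2*(cos(h) + 2)^2)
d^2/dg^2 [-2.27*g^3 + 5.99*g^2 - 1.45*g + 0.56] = 11.98 - 13.62*g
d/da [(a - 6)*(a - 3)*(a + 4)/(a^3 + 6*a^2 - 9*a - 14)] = (11*a^4 + 18*a^3 - 105*a^2 - 724*a + 900)/(a^6 + 12*a^5 + 18*a^4 - 136*a^3 - 87*a^2 + 252*a + 196)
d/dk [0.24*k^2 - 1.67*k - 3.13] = 0.48*k - 1.67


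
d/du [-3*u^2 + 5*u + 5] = 5 - 6*u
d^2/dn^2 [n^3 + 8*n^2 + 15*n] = 6*n + 16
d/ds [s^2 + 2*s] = 2*s + 2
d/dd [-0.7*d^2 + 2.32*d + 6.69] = 2.32 - 1.4*d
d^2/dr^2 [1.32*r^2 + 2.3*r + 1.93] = 2.64000000000000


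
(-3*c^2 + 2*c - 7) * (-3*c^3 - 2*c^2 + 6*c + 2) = 9*c^5 - c^3 + 20*c^2 - 38*c - 14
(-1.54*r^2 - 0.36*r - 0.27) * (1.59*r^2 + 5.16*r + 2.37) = -2.4486*r^4 - 8.5188*r^3 - 5.9367*r^2 - 2.2464*r - 0.6399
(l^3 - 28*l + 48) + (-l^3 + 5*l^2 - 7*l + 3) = 5*l^2 - 35*l + 51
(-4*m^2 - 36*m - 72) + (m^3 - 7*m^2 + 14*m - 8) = m^3 - 11*m^2 - 22*m - 80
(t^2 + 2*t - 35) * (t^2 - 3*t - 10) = t^4 - t^3 - 51*t^2 + 85*t + 350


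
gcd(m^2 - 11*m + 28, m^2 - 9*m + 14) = m - 7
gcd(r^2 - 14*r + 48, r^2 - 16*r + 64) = r - 8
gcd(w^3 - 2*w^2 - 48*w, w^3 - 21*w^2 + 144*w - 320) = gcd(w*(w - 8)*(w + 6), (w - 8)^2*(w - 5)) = w - 8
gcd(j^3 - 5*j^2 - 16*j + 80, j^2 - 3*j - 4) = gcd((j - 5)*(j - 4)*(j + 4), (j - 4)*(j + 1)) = j - 4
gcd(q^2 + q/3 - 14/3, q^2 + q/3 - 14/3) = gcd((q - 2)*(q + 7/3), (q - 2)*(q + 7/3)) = q^2 + q/3 - 14/3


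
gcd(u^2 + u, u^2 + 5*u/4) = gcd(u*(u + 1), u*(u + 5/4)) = u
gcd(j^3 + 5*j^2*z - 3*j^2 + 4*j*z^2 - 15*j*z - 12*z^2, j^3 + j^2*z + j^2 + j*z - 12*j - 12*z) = j^2 + j*z - 3*j - 3*z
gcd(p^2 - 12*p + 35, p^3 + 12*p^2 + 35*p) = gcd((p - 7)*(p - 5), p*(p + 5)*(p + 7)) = 1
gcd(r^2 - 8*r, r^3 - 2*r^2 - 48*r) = r^2 - 8*r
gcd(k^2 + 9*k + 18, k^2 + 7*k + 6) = k + 6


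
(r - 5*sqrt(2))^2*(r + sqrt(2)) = r^3 - 9*sqrt(2)*r^2 + 30*r + 50*sqrt(2)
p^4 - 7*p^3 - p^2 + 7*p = p*(p - 7)*(p - 1)*(p + 1)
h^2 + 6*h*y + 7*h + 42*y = (h + 7)*(h + 6*y)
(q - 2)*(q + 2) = q^2 - 4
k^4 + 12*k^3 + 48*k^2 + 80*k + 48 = (k + 2)^3*(k + 6)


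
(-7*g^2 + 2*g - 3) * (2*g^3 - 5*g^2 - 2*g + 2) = -14*g^5 + 39*g^4 - 2*g^3 - 3*g^2 + 10*g - 6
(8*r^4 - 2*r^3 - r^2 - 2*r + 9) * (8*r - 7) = 64*r^5 - 72*r^4 + 6*r^3 - 9*r^2 + 86*r - 63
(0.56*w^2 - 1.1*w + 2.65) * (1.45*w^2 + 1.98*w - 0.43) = 0.812*w^4 - 0.4862*w^3 + 1.4237*w^2 + 5.72*w - 1.1395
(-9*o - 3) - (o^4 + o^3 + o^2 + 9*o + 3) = -o^4 - o^3 - o^2 - 18*o - 6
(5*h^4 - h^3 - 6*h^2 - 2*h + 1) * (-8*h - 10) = -40*h^5 - 42*h^4 + 58*h^3 + 76*h^2 + 12*h - 10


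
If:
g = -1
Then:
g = -1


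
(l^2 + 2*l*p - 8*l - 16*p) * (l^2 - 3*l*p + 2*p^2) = l^4 - l^3*p - 8*l^3 - 4*l^2*p^2 + 8*l^2*p + 4*l*p^3 + 32*l*p^2 - 32*p^3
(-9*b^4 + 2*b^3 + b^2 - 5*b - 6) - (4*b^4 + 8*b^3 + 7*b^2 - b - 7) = -13*b^4 - 6*b^3 - 6*b^2 - 4*b + 1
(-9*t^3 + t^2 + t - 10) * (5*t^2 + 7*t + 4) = -45*t^5 - 58*t^4 - 24*t^3 - 39*t^2 - 66*t - 40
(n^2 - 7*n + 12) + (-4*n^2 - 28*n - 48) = -3*n^2 - 35*n - 36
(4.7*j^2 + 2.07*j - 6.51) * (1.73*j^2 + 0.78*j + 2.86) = 8.131*j^4 + 7.2471*j^3 + 3.7943*j^2 + 0.8424*j - 18.6186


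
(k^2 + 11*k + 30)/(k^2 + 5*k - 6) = (k + 5)/(k - 1)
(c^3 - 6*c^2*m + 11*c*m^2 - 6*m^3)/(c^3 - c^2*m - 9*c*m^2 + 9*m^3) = (c - 2*m)/(c + 3*m)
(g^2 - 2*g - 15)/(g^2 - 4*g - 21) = (g - 5)/(g - 7)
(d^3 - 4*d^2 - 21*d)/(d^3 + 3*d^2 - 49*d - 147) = d/(d + 7)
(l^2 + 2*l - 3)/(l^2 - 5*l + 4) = (l + 3)/(l - 4)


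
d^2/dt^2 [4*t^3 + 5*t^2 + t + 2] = 24*t + 10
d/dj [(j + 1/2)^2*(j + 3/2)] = (2*j + 1)*(6*j + 7)/4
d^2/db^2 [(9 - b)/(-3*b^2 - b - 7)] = 2*((26 - 9*b)*(3*b^2 + b + 7) + (b - 9)*(6*b + 1)^2)/(3*b^2 + b + 7)^3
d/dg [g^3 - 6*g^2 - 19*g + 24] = 3*g^2 - 12*g - 19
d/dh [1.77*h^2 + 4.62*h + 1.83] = 3.54*h + 4.62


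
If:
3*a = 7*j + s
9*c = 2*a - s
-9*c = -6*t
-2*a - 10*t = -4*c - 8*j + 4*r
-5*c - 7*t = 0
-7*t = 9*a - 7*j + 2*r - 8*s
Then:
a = 0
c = 0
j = 0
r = 0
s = 0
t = 0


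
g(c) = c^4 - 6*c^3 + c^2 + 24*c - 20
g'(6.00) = 252.00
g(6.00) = 160.00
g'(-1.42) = -26.59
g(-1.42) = -30.82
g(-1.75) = -17.40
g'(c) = 4*c^3 - 18*c^2 + 2*c + 24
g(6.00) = 160.00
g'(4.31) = 18.50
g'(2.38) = -19.27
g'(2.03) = -12.65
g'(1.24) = 6.43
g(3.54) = -31.64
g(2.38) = -6.02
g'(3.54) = -17.04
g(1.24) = 2.22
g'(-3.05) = -263.04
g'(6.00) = 252.00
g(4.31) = -33.29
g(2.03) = -0.37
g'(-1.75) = -56.06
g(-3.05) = 172.87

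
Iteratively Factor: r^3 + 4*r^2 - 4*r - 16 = (r - 2)*(r^2 + 6*r + 8) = (r - 2)*(r + 4)*(r + 2)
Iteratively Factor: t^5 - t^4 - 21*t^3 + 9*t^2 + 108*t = (t + 3)*(t^4 - 4*t^3 - 9*t^2 + 36*t) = (t + 3)^2*(t^3 - 7*t^2 + 12*t) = t*(t + 3)^2*(t^2 - 7*t + 12) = t*(t - 4)*(t + 3)^2*(t - 3)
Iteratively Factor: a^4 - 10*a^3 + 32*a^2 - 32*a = (a - 2)*(a^3 - 8*a^2 + 16*a) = (a - 4)*(a - 2)*(a^2 - 4*a) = a*(a - 4)*(a - 2)*(a - 4)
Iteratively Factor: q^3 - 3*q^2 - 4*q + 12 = (q + 2)*(q^2 - 5*q + 6) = (q - 3)*(q + 2)*(q - 2)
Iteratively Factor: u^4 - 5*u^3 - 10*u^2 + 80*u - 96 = (u - 4)*(u^3 - u^2 - 14*u + 24) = (u - 4)*(u - 3)*(u^2 + 2*u - 8) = (u - 4)*(u - 3)*(u + 4)*(u - 2)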